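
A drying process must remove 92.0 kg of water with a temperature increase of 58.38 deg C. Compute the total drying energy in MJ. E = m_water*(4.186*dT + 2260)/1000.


E = m_water * (4.186 * dT + 2260) / 1000
= 92.0 * (4.186 * 58.38 + 2260) / 1000
= 230.4028 MJ

230.4028 MJ


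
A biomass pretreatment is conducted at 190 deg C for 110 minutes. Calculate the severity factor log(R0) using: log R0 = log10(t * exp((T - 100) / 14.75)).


logR0 = log10(t * exp((T - 100) / 14.75))
= log10(110 * exp((190 - 100) / 14.75))
= 4.6913

4.6913


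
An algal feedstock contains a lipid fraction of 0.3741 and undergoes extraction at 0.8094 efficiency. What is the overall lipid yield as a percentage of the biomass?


Y = lipid_content * extraction_eff * 100
= 0.3741 * 0.8094 * 100
= 30.2797%

30.2797%


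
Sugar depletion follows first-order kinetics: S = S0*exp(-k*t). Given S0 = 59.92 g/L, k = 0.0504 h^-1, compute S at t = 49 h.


S = S0 * exp(-k * t)
S = 59.92 * exp(-0.0504 * 49)
S = 5.0704 g/L

5.0704 g/L


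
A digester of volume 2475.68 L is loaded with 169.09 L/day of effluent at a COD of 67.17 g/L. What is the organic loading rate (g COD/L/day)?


OLR = Q * S / V
= 169.09 * 67.17 / 2475.68
= 4.5877 g/L/day

4.5877 g/L/day


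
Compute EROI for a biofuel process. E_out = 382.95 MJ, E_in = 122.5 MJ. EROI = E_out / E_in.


EROI = E_out / E_in
= 382.95 / 122.5
= 3.1261

3.1261


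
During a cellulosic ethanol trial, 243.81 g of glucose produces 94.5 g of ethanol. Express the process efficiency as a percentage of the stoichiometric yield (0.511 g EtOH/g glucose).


Fermentation efficiency = (actual / (0.511 * glucose)) * 100
= (94.5 / (0.511 * 243.81)) * 100
= 75.8507%

75.8507%


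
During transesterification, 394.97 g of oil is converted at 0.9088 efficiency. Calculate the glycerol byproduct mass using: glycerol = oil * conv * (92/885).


glycerol = oil * conv * (92/885)
= 394.97 * 0.9088 * 92 / 885
= 37.3144 g

37.3144 g


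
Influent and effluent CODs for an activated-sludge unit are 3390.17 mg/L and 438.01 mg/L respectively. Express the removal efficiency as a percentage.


eta = (COD_in - COD_out) / COD_in * 100
= (3390.17 - 438.01) / 3390.17 * 100
= 87.0800%

87.0800%


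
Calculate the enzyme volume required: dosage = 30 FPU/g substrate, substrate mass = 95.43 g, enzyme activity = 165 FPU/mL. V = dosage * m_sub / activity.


V = dosage * m_sub / activity
V = 30 * 95.43 / 165
V = 17.3509 mL

17.3509 mL


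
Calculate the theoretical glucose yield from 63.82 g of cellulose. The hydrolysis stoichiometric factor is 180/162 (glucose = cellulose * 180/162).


glucose = cellulose * 180/162
= 63.82 * 180/162
= 70.9111 g

70.9111 g


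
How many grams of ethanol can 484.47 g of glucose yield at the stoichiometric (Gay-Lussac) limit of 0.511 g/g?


Theoretical ethanol yield: m_EtOH = 0.511 * m_glucose
m_EtOH = 0.511 * 484.47 = 247.5642 g

247.5642 g


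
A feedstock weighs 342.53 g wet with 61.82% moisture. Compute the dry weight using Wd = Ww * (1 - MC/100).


Wd = Ww * (1 - MC/100)
= 342.53 * (1 - 61.82/100)
= 130.7780 g

130.7780 g


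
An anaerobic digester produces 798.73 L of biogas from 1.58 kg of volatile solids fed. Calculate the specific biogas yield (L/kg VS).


Y = V / VS
= 798.73 / 1.58
= 505.5253 L/kg VS

505.5253 L/kg VS


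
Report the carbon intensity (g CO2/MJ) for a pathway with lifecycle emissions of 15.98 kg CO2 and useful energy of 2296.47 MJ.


CI = CO2 * 1000 / E
= 15.98 * 1000 / 2296.47
= 6.9585 g CO2/MJ

6.9585 g CO2/MJ


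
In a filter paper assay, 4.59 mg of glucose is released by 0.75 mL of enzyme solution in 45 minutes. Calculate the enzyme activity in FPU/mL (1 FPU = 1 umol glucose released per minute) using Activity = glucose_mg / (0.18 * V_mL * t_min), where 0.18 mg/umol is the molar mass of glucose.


Activity = glucose_mg / (0.18 mg/umol * V_mL * t_min)
= 4.59 / (0.18 * 0.75 * 45)
= 0.7556 FPU/mL

0.7556 FPU/mL


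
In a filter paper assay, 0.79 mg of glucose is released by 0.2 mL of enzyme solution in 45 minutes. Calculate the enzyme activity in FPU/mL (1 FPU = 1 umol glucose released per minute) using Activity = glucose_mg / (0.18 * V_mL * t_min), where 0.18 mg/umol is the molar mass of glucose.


Activity = glucose_mg / (0.18 mg/umol * V_mL * t_min)
= 0.79 / (0.18 * 0.2 * 45)
= 0.4877 FPU/mL

0.4877 FPU/mL


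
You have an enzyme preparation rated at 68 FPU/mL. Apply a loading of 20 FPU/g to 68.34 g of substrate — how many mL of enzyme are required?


V = dosage * m_sub / activity
V = 20 * 68.34 / 68
V = 20.1000 mL

20.1000 mL


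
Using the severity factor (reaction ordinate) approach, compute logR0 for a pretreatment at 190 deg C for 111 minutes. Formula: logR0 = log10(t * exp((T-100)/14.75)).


logR0 = log10(t * exp((T - 100) / 14.75))
= log10(111 * exp((190 - 100) / 14.75))
= 4.6953

4.6953


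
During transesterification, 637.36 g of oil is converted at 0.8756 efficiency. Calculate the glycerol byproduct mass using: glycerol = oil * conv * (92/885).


glycerol = oil * conv * (92/885)
= 637.36 * 0.8756 * 92 / 885
= 58.0143 g

58.0143 g


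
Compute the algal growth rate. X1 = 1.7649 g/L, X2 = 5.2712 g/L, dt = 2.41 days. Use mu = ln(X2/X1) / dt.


mu = ln(X2/X1) / dt
= ln(5.2712/1.7649) / 2.41
= 0.4540 per day

0.4540 per day


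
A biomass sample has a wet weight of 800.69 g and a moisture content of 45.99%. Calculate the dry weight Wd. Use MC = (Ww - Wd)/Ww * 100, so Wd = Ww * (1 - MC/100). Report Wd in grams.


Wd = Ww * (1 - MC/100)
= 800.69 * (1 - 45.99/100)
= 432.4527 g

432.4527 g


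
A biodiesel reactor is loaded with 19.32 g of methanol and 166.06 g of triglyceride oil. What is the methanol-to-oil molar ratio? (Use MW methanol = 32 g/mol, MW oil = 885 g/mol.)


Molar ratio = n_MeOH / n_oil = (MeOH/32) / (oil/885) = (MeOH * 885) / (32 * oil)
= (19.32 * 885) / (32 * 166.06)
= 3.2176

3.2176


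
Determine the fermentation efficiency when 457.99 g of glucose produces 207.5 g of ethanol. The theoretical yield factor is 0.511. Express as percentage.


Fermentation efficiency = (actual / (0.511 * glucose)) * 100
= (207.5 / (0.511 * 457.99)) * 100
= 88.6628%

88.6628%


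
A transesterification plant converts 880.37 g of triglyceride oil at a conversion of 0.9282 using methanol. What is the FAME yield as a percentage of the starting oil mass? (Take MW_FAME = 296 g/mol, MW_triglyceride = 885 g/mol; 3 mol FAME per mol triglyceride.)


m_FAME = oil * conv * (3 * 296 / 885) = oil * conv * (888/885)
= 880.37 * 0.9282 * 888 / 885
= 819.9295 g
Y = m_FAME / oil * 100 = conv * (888/885) * 100
= 0.9282 * 888 / 885 * 100
= 93.13%

93.13%


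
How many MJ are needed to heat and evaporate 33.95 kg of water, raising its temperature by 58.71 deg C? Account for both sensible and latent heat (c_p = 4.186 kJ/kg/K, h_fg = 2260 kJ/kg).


E = m_water * (4.186 * dT + 2260) / 1000
= 33.95 * (4.186 * 58.71 + 2260) / 1000
= 85.0706 MJ

85.0706 MJ


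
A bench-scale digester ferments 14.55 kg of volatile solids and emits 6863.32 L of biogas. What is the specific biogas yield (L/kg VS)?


Y = V / VS
= 6863.32 / 14.55
= 471.7058 L/kg VS

471.7058 L/kg VS


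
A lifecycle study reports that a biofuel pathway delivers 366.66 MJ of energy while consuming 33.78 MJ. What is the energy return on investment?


EROI = E_out / E_in
= 366.66 / 33.78
= 10.8544

10.8544


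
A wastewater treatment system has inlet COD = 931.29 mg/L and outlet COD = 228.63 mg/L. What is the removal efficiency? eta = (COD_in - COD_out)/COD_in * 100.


eta = (COD_in - COD_out) / COD_in * 100
= (931.29 - 228.63) / 931.29 * 100
= 75.4502%

75.4502%


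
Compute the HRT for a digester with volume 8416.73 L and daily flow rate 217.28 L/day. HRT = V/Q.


HRT = V / Q
= 8416.73 / 217.28
= 38.7368 days

38.7368 days


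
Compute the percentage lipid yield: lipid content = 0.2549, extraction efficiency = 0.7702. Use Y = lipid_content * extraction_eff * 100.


Y = lipid_content * extraction_eff * 100
= 0.2549 * 0.7702 * 100
= 19.6324%

19.6324%


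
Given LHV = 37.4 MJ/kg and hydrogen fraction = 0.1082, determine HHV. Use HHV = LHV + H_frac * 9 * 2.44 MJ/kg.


HHV = LHV + H_frac * 9 * 2.44
= 37.4 + 0.1082 * 9 * 2.44
= 39.7761 MJ/kg

39.7761 MJ/kg


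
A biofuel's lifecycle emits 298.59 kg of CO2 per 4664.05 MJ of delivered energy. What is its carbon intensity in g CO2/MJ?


CI = CO2 * 1000 / E
= 298.59 * 1000 / 4664.05
= 64.0195 g CO2/MJ

64.0195 g CO2/MJ


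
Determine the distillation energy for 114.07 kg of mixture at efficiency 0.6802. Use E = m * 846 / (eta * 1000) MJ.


E = m * 846 / (eta * 1000)
= 114.07 * 846 / (0.6802 * 1000)
= 141.8748 MJ

141.8748 MJ


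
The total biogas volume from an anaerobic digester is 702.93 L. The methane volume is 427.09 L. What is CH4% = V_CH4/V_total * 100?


CH4% = V_CH4 / V_total * 100
= 427.09 / 702.93 * 100
= 60.7585%

60.7585%


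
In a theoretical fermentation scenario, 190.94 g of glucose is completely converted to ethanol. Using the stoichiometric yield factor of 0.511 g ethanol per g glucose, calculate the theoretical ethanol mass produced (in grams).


Theoretical ethanol yield: m_EtOH = 0.511 * m_glucose
m_EtOH = 0.511 * 190.94 = 97.5703 g

97.5703 g


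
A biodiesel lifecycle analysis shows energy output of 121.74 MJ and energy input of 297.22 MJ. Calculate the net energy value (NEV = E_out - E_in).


NEV = E_out - E_in
= 121.74 - 297.22
= -175.4800 MJ

-175.4800 MJ


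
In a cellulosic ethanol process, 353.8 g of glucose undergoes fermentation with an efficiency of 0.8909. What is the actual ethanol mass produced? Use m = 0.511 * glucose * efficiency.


Actual ethanol: m = 0.511 * 353.8 * 0.8909
m = 161.0674 g

161.0674 g


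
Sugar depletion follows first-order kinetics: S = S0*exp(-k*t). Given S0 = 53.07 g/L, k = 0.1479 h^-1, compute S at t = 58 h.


S = S0 * exp(-k * t)
S = 53.07 * exp(-0.1479 * 58)
S = 0.0100 g/L

0.0100 g/L


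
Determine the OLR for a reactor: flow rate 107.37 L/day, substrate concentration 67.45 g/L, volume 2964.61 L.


OLR = Q * S / V
= 107.37 * 67.45 / 2964.61
= 2.4429 g/L/day

2.4429 g/L/day


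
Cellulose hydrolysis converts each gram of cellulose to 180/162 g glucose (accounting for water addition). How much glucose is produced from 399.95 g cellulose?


glucose = cellulose * 180/162
= 399.95 * 180/162
= 444.3889 g

444.3889 g


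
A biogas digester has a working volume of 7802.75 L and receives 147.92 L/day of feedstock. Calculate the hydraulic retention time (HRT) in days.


HRT = V / Q
= 7802.75 / 147.92
= 52.7498 days

52.7498 days


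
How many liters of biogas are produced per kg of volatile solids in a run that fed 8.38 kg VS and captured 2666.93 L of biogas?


Y = V / VS
= 2666.93 / 8.38
= 318.2494 L/kg VS

318.2494 L/kg VS


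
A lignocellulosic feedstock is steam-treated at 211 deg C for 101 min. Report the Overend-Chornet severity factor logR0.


logR0 = log10(t * exp((T - 100) / 14.75))
= log10(101 * exp((211 - 100) / 14.75))
= 5.2726

5.2726


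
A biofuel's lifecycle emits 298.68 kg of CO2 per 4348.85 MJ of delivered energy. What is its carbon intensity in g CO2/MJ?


CI = CO2 * 1000 / E
= 298.68 * 1000 / 4348.85
= 68.6802 g CO2/MJ

68.6802 g CO2/MJ


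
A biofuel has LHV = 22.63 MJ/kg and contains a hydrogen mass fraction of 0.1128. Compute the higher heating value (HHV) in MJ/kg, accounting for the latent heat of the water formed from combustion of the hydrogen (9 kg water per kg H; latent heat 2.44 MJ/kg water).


HHV = LHV + H_frac * 9 * 2.44
= 22.63 + 0.1128 * 9 * 2.44
= 25.1071 MJ/kg

25.1071 MJ/kg


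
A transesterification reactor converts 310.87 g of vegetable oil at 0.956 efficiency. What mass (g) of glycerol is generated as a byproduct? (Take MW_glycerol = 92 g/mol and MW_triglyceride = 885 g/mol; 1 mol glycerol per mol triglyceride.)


glycerol = oil * conv * (92/885)
= 310.87 * 0.956 * 92 / 885
= 30.8945 g

30.8945 g


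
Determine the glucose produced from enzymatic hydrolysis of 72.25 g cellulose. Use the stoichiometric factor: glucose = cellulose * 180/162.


glucose = cellulose * 180/162
= 72.25 * 180/162
= 80.2778 g

80.2778 g


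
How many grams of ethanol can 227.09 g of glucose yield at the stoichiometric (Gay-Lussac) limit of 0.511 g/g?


Theoretical ethanol yield: m_EtOH = 0.511 * m_glucose
m_EtOH = 0.511 * 227.09 = 116.0430 g

116.0430 g


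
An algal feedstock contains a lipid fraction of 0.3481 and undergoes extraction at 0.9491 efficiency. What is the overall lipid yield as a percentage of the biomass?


Y = lipid_content * extraction_eff * 100
= 0.3481 * 0.9491 * 100
= 33.0382%

33.0382%


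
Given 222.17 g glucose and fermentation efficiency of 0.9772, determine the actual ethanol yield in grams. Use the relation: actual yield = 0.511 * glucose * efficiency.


Actual ethanol: m = 0.511 * 222.17 * 0.9772
m = 110.9404 g

110.9404 g


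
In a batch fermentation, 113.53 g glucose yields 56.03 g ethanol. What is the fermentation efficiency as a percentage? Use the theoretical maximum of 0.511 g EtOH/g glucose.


Fermentation efficiency = (actual / (0.511 * glucose)) * 100
= (56.03 / (0.511 * 113.53)) * 100
= 96.5804%

96.5804%


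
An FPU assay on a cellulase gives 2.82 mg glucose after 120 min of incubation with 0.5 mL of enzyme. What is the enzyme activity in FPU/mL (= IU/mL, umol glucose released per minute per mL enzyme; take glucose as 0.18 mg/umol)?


Activity = glucose_mg / (0.18 mg/umol * V_mL * t_min)
= 2.82 / (0.18 * 0.5 * 120)
= 0.2611 FPU/mL

0.2611 FPU/mL


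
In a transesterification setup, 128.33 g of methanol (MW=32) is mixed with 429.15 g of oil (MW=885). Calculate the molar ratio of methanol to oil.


Molar ratio = n_MeOH / n_oil = (MeOH/32) / (oil/885) = (MeOH * 885) / (32 * oil)
= (128.33 * 885) / (32 * 429.15)
= 8.2701

8.2701


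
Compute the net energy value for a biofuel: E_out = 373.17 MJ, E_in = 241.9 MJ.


NEV = E_out - E_in
= 373.17 - 241.9
= 131.2700 MJ

131.2700 MJ


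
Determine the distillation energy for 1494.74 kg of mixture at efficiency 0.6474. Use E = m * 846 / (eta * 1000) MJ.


E = m * 846 / (eta * 1000)
= 1494.74 * 846 / (0.6474 * 1000)
= 1953.2747 MJ

1953.2747 MJ


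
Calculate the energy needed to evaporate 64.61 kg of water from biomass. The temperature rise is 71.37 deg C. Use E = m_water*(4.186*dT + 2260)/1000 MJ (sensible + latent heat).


E = m_water * (4.186 * dT + 2260) / 1000
= 64.61 * (4.186 * 71.37 + 2260) / 1000
= 165.3211 MJ

165.3211 MJ


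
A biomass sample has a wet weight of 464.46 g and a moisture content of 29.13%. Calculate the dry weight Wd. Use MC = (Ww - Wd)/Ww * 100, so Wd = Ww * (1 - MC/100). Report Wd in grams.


Wd = Ww * (1 - MC/100)
= 464.46 * (1 - 29.13/100)
= 329.1628 g

329.1628 g


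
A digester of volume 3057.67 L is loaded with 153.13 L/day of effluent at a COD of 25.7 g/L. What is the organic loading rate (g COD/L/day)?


OLR = Q * S / V
= 153.13 * 25.7 / 3057.67
= 1.2871 g/L/day

1.2871 g/L/day


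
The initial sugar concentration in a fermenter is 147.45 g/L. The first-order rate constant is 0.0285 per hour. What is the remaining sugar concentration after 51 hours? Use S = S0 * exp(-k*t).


S = S0 * exp(-k * t)
S = 147.45 * exp(-0.0285 * 51)
S = 34.4665 g/L

34.4665 g/L


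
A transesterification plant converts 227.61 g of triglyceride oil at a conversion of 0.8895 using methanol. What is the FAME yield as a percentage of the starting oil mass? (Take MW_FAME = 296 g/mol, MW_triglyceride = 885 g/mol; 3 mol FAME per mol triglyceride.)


m_FAME = oil * conv * (3 * 296 / 885) = oil * conv * (888/885)
= 227.61 * 0.8895 * 888 / 885
= 203.1454 g
Y = m_FAME / oil * 100 = conv * (888/885) * 100
= 0.8895 * 888 / 885 * 100
= 89.25%

89.25%


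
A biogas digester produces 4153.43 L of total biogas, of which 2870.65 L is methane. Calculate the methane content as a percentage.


CH4% = V_CH4 / V_total * 100
= 2870.65 / 4153.43 * 100
= 69.1152%

69.1152%


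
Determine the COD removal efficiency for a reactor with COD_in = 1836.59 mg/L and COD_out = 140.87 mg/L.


eta = (COD_in - COD_out) / COD_in * 100
= (1836.59 - 140.87) / 1836.59 * 100
= 92.3298%

92.3298%


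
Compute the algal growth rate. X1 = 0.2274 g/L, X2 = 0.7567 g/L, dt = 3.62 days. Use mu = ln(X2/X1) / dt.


mu = ln(X2/X1) / dt
= ln(0.7567/0.2274) / 3.62
= 0.3321 per day

0.3321 per day


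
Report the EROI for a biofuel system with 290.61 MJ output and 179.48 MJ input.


EROI = E_out / E_in
= 290.61 / 179.48
= 1.6192

1.6192


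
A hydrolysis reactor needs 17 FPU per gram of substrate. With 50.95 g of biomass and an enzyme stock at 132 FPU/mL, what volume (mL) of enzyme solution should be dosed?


V = dosage * m_sub / activity
V = 17 * 50.95 / 132
V = 6.5617 mL

6.5617 mL


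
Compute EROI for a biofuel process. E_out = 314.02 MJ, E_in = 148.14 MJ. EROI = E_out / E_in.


EROI = E_out / E_in
= 314.02 / 148.14
= 2.1198

2.1198


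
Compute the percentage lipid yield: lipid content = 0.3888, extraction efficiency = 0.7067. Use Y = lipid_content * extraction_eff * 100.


Y = lipid_content * extraction_eff * 100
= 0.3888 * 0.7067 * 100
= 27.4765%

27.4765%


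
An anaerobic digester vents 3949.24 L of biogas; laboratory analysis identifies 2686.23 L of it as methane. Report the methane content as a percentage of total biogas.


CH4% = V_CH4 / V_total * 100
= 2686.23 / 3949.24 * 100
= 68.0189%

68.0189%


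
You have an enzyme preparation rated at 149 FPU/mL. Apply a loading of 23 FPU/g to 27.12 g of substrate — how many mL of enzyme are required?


V = dosage * m_sub / activity
V = 23 * 27.12 / 149
V = 4.1863 mL

4.1863 mL


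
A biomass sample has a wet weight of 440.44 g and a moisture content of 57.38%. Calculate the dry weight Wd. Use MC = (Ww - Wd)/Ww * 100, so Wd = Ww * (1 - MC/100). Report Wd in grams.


Wd = Ww * (1 - MC/100)
= 440.44 * (1 - 57.38/100)
= 187.7155 g

187.7155 g


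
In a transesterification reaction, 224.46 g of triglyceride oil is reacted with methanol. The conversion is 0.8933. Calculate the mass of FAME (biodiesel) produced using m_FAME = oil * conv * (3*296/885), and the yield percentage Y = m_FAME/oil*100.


m_FAME = oil * conv * (3 * 296 / 885) = oil * conv * (888/885)
= 224.46 * 0.8933 * 888 / 885
= 201.1898 g
Y = m_FAME / oil * 100 = conv * (888/885) * 100
= 0.8933 * 888 / 885 * 100
= 89.63%

201.1898 g FAME; Y = 89.63%


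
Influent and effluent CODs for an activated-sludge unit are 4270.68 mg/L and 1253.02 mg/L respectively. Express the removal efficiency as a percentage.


eta = (COD_in - COD_out) / COD_in * 100
= (4270.68 - 1253.02) / 4270.68 * 100
= 70.6599%

70.6599%


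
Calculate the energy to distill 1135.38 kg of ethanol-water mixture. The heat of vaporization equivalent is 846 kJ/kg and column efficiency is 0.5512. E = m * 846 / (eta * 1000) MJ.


E = m * 846 / (eta * 1000)
= 1135.38 * 846 / (0.5512 * 1000)
= 1742.6188 MJ

1742.6188 MJ


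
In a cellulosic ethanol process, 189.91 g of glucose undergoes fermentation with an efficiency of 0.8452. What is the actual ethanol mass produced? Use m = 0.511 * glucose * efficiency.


Actual ethanol: m = 0.511 * 189.91 * 0.8452
m = 82.0216 g

82.0216 g


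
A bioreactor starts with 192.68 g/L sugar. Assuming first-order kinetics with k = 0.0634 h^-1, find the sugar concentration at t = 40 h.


S = S0 * exp(-k * t)
S = 192.68 * exp(-0.0634 * 40)
S = 15.2569 g/L

15.2569 g/L


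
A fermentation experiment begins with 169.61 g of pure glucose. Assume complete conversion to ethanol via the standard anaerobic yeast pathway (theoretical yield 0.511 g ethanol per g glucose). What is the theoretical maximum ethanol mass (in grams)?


Theoretical ethanol yield: m_EtOH = 0.511 * m_glucose
m_EtOH = 0.511 * 169.61 = 86.6707 g

86.6707 g


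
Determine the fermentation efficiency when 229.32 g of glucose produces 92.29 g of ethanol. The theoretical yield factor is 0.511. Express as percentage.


Fermentation efficiency = (actual / (0.511 * glucose)) * 100
= (92.29 / (0.511 * 229.32)) * 100
= 78.7575%

78.7575%


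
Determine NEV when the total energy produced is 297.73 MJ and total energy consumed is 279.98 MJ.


NEV = E_out - E_in
= 297.73 - 279.98
= 17.7500 MJ

17.7500 MJ


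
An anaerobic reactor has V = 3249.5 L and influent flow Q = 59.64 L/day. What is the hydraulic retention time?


HRT = V / Q
= 3249.5 / 59.64
= 54.4852 days

54.4852 days


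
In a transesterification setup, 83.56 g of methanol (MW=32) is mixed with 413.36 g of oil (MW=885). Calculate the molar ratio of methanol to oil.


Molar ratio = n_MeOH / n_oil = (MeOH/32) / (oil/885) = (MeOH * 885) / (32 * oil)
= (83.56 * 885) / (32 * 413.36)
= 5.5907

5.5907


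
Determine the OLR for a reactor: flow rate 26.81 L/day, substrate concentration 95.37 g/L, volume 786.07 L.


OLR = Q * S / V
= 26.81 * 95.37 / 786.07
= 3.2527 g/L/day

3.2527 g/L/day


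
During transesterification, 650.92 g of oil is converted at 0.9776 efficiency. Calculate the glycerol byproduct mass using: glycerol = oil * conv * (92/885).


glycerol = oil * conv * (92/885)
= 650.92 * 0.9776 * 92 / 885
= 66.1505 g

66.1505 g


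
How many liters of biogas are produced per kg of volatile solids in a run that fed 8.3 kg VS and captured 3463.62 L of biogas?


Y = V / VS
= 3463.62 / 8.3
= 417.3036 L/kg VS

417.3036 L/kg VS


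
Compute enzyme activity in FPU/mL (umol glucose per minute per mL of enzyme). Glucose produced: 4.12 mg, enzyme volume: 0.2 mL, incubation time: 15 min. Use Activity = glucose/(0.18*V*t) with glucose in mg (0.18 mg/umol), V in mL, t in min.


Activity = glucose_mg / (0.18 mg/umol * V_mL * t_min)
= 4.12 / (0.18 * 0.2 * 15)
= 7.6296 FPU/mL

7.6296 FPU/mL


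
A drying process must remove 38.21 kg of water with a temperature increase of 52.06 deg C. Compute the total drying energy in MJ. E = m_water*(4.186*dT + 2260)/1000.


E = m_water * (4.186 * dT + 2260) / 1000
= 38.21 * (4.186 * 52.06 + 2260) / 1000
= 94.6814 MJ

94.6814 MJ


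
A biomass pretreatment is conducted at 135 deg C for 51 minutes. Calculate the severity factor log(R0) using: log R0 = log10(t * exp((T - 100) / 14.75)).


logR0 = log10(t * exp((T - 100) / 14.75))
= log10(51 * exp((135 - 100) / 14.75))
= 2.7381

2.7381


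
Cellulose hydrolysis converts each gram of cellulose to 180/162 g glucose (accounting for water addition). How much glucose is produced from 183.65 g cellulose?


glucose = cellulose * 180/162
= 183.65 * 180/162
= 204.0556 g

204.0556 g


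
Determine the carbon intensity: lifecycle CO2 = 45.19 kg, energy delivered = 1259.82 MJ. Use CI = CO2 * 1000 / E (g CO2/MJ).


CI = CO2 * 1000 / E
= 45.19 * 1000 / 1259.82
= 35.8702 g CO2/MJ

35.8702 g CO2/MJ


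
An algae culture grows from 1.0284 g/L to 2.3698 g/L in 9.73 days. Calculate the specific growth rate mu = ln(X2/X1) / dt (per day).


mu = ln(X2/X1) / dt
= ln(2.3698/1.0284) / 9.73
= 0.0858 per day

0.0858 per day


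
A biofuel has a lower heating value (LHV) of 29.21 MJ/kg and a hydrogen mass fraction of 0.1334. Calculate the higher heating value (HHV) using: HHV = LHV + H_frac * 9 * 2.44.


HHV = LHV + H_frac * 9 * 2.44
= 29.21 + 0.1334 * 9 * 2.44
= 32.1395 MJ/kg

32.1395 MJ/kg


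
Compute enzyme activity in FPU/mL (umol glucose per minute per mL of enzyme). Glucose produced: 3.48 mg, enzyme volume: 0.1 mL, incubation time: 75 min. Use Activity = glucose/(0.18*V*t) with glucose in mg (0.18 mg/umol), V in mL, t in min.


Activity = glucose_mg / (0.18 mg/umol * V_mL * t_min)
= 3.48 / (0.18 * 0.1 * 75)
= 2.5778 FPU/mL

2.5778 FPU/mL


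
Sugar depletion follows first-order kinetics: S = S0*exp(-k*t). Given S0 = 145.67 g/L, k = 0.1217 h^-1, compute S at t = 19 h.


S = S0 * exp(-k * t)
S = 145.67 * exp(-0.1217 * 19)
S = 14.4262 g/L

14.4262 g/L


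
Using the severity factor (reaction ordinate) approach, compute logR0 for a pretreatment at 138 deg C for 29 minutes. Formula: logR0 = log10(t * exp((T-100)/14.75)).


logR0 = log10(t * exp((T - 100) / 14.75))
= log10(29 * exp((138 - 100) / 14.75))
= 2.5813

2.5813


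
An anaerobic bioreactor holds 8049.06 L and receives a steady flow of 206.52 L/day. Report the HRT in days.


HRT = V / Q
= 8049.06 / 206.52
= 38.9747 days

38.9747 days


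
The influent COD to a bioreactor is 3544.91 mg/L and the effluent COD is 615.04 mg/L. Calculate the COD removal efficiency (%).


eta = (COD_in - COD_out) / COD_in * 100
= (3544.91 - 615.04) / 3544.91 * 100
= 82.6501%

82.6501%


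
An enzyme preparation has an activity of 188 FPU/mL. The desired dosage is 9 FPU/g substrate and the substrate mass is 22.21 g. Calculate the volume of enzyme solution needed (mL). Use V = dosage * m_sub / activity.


V = dosage * m_sub / activity
V = 9 * 22.21 / 188
V = 1.0632 mL

1.0632 mL


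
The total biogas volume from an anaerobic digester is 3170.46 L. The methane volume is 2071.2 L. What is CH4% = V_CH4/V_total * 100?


CH4% = V_CH4 / V_total * 100
= 2071.2 / 3170.46 * 100
= 65.3281%

65.3281%


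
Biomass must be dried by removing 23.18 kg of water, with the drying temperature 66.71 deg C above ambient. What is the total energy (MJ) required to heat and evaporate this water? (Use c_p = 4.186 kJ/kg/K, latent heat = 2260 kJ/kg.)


E = m_water * (4.186 * dT + 2260) / 1000
= 23.18 * (4.186 * 66.71 + 2260) / 1000
= 58.8598 MJ

58.8598 MJ


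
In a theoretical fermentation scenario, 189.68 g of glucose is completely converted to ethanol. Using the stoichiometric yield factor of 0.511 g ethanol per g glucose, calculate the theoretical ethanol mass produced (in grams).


Theoretical ethanol yield: m_EtOH = 0.511 * m_glucose
m_EtOH = 0.511 * 189.68 = 96.9265 g

96.9265 g


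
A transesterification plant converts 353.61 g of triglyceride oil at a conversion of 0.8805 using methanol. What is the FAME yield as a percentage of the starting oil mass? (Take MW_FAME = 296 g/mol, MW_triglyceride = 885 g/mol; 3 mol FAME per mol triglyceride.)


m_FAME = oil * conv * (3 * 296 / 885) = oil * conv * (888/885)
= 353.61 * 0.8805 * 888 / 885
= 312.4090 g
Y = m_FAME / oil * 100 = conv * (888/885) * 100
= 0.8805 * 888 / 885 * 100
= 88.35%

88.35%


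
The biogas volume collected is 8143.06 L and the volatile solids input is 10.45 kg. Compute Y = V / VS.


Y = V / VS
= 8143.06 / 10.45
= 779.2402 L/kg VS

779.2402 L/kg VS


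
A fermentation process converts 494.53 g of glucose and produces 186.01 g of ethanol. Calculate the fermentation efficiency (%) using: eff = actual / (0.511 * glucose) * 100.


Fermentation efficiency = (actual / (0.511 * glucose)) * 100
= (186.01 / (0.511 * 494.53)) * 100
= 73.6076%

73.6076%


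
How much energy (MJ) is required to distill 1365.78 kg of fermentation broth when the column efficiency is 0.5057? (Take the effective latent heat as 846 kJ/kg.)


E = m * 846 / (eta * 1000)
= 1365.78 * 846 / (0.5057 * 1000)
= 2284.8524 MJ

2284.8524 MJ


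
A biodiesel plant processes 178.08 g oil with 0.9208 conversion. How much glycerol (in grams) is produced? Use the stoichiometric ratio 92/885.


glycerol = oil * conv * (92/885)
= 178.08 * 0.9208 * 92 / 885
= 17.0461 g

17.0461 g


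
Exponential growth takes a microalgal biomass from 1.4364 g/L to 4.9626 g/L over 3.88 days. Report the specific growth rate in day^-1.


mu = ln(X2/X1) / dt
= ln(4.9626/1.4364) / 3.88
= 0.3195 per day

0.3195 per day


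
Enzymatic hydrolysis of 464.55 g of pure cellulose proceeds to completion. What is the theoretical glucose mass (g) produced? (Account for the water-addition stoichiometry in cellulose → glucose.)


glucose = cellulose * 180/162
= 464.55 * 180/162
= 516.1667 g

516.1667 g


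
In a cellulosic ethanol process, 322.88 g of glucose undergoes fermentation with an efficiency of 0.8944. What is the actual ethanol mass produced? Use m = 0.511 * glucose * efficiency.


Actual ethanol: m = 0.511 * 322.88 * 0.8944
m = 147.5686 g

147.5686 g


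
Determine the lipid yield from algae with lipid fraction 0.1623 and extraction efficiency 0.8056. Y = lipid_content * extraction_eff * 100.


Y = lipid_content * extraction_eff * 100
= 0.1623 * 0.8056 * 100
= 13.0749%

13.0749%


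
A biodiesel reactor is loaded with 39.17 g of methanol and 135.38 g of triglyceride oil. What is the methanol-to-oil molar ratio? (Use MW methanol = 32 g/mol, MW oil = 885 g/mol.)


Molar ratio = n_MeOH / n_oil = (MeOH/32) / (oil/885) = (MeOH * 885) / (32 * oil)
= (39.17 * 885) / (32 * 135.38)
= 8.0019

8.0019


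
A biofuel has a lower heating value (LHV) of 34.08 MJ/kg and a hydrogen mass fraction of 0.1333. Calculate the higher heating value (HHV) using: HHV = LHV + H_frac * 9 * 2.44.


HHV = LHV + H_frac * 9 * 2.44
= 34.08 + 0.1333 * 9 * 2.44
= 37.0073 MJ/kg

37.0073 MJ/kg


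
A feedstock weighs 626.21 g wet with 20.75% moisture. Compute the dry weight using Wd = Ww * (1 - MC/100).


Wd = Ww * (1 - MC/100)
= 626.21 * (1 - 20.75/100)
= 496.2714 g

496.2714 g


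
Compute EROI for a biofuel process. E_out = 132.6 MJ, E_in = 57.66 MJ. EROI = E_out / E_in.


EROI = E_out / E_in
= 132.6 / 57.66
= 2.2997

2.2997


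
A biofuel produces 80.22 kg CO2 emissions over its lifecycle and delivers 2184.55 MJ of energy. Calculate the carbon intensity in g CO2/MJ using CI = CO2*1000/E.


CI = CO2 * 1000 / E
= 80.22 * 1000 / 2184.55
= 36.7215 g CO2/MJ

36.7215 g CO2/MJ


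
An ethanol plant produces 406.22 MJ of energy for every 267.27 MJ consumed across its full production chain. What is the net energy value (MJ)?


NEV = E_out - E_in
= 406.22 - 267.27
= 138.9500 MJ

138.9500 MJ


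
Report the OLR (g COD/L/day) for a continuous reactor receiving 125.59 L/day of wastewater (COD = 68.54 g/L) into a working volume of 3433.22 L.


OLR = Q * S / V
= 125.59 * 68.54 / 3433.22
= 2.5072 g/L/day

2.5072 g/L/day


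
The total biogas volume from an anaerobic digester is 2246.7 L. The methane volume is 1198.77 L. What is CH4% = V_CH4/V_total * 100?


CH4% = V_CH4 / V_total * 100
= 1198.77 / 2246.7 * 100
= 53.3569%

53.3569%


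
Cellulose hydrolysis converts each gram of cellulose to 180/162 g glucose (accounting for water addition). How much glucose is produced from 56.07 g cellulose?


glucose = cellulose * 180/162
= 56.07 * 180/162
= 62.3000 g

62.3000 g


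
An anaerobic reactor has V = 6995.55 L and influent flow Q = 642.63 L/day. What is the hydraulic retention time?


HRT = V / Q
= 6995.55 / 642.63
= 10.8858 days

10.8858 days


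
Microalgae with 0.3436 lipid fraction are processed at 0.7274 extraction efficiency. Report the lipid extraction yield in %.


Y = lipid_content * extraction_eff * 100
= 0.3436 * 0.7274 * 100
= 24.9935%

24.9935%


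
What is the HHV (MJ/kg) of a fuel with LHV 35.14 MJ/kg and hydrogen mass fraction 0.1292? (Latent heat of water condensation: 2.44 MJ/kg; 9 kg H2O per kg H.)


HHV = LHV + H_frac * 9 * 2.44
= 35.14 + 0.1292 * 9 * 2.44
= 37.9772 MJ/kg

37.9772 MJ/kg


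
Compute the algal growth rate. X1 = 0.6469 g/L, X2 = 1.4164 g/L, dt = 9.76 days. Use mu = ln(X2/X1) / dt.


mu = ln(X2/X1) / dt
= ln(1.4164/0.6469) / 9.76
= 0.0803 per day

0.0803 per day


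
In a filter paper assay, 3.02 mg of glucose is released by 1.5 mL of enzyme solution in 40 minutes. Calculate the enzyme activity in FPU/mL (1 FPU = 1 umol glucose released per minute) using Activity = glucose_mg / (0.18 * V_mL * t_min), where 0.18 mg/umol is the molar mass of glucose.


Activity = glucose_mg / (0.18 mg/umol * V_mL * t_min)
= 3.02 / (0.18 * 1.5 * 40)
= 0.2796 FPU/mL

0.2796 FPU/mL


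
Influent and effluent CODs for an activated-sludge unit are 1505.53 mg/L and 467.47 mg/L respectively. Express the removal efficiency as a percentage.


eta = (COD_in - COD_out) / COD_in * 100
= (1505.53 - 467.47) / 1505.53 * 100
= 68.9498%

68.9498%


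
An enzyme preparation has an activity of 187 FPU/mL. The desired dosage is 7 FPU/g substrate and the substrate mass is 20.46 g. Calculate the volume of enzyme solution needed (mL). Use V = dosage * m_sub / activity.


V = dosage * m_sub / activity
V = 7 * 20.46 / 187
V = 0.7659 mL

0.7659 mL


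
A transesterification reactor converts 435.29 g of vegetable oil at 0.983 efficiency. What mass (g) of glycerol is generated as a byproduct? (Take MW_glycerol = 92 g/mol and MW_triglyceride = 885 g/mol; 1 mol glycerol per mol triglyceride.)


glycerol = oil * conv * (92/885)
= 435.29 * 0.983 * 92 / 885
= 44.4812 g

44.4812 g


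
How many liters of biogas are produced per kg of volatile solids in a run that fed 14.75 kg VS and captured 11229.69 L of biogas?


Y = V / VS
= 11229.69 / 14.75
= 761.3349 L/kg VS

761.3349 L/kg VS


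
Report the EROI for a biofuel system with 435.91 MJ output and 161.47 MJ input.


EROI = E_out / E_in
= 435.91 / 161.47
= 2.6996

2.6996


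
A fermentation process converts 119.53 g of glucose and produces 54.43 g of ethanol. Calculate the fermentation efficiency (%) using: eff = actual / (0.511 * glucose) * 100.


Fermentation efficiency = (actual / (0.511 * glucose)) * 100
= (54.43 / (0.511 * 119.53)) * 100
= 89.1129%

89.1129%


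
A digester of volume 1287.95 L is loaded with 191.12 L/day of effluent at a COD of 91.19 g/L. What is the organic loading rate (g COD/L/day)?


OLR = Q * S / V
= 191.12 * 91.19 / 1287.95
= 13.5318 g/L/day

13.5318 g/L/day


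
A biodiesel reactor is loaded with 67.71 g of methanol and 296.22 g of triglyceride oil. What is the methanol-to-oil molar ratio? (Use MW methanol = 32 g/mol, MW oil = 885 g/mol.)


Molar ratio = n_MeOH / n_oil = (MeOH/32) / (oil/885) = (MeOH * 885) / (32 * oil)
= (67.71 * 885) / (32 * 296.22)
= 6.3217

6.3217


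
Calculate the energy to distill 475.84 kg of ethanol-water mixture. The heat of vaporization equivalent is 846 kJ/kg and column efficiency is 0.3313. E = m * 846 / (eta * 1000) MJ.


E = m * 846 / (eta * 1000)
= 475.84 * 846 / (0.3313 * 1000)
= 1215.0940 MJ

1215.0940 MJ


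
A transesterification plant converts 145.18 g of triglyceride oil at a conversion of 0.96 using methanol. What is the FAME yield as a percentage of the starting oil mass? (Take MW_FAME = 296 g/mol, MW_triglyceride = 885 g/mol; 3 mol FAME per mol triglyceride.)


m_FAME = oil * conv * (3 * 296 / 885) = oil * conv * (888/885)
= 145.18 * 0.96 * 888 / 885
= 139.8453 g
Y = m_FAME / oil * 100 = conv * (888/885) * 100
= 0.96 * 888 / 885 * 100
= 96.33%

96.33%


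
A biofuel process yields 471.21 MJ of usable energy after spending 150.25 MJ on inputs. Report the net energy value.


NEV = E_out - E_in
= 471.21 - 150.25
= 320.9600 MJ

320.9600 MJ


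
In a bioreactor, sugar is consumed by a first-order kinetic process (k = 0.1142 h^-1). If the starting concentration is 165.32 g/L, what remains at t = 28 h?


S = S0 * exp(-k * t)
S = 165.32 * exp(-0.1142 * 28)
S = 6.7550 g/L

6.7550 g/L


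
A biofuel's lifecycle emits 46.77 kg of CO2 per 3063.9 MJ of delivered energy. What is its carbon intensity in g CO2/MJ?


CI = CO2 * 1000 / E
= 46.77 * 1000 / 3063.9
= 15.2649 g CO2/MJ

15.2649 g CO2/MJ


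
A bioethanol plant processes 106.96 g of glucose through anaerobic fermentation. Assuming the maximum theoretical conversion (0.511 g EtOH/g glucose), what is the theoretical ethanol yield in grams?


Theoretical ethanol yield: m_EtOH = 0.511 * m_glucose
m_EtOH = 0.511 * 106.96 = 54.6566 g

54.6566 g


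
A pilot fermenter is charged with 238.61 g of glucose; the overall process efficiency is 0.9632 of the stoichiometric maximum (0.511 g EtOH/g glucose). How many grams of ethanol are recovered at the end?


Actual ethanol: m = 0.511 * 238.61 * 0.9632
m = 117.4427 g

117.4427 g


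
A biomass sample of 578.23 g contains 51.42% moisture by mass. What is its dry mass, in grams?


Wd = Ww * (1 - MC/100)
= 578.23 * (1 - 51.42/100)
= 280.9041 g

280.9041 g


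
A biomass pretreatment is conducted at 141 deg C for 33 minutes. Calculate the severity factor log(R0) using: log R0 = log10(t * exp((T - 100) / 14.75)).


logR0 = log10(t * exp((T - 100) / 14.75))
= log10(33 * exp((141 - 100) / 14.75))
= 2.7257

2.7257


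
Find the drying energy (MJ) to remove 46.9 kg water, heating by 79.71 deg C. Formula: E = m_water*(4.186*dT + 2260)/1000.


E = m_water * (4.186 * dT + 2260) / 1000
= 46.9 * (4.186 * 79.71 + 2260) / 1000
= 121.6429 MJ

121.6429 MJ


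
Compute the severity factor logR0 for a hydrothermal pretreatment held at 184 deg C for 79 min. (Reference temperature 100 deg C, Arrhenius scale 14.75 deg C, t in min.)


logR0 = log10(t * exp((T - 100) / 14.75))
= log10(79 * exp((184 - 100) / 14.75))
= 4.3709

4.3709


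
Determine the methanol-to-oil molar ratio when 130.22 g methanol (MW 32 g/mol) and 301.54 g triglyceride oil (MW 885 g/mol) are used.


Molar ratio = n_MeOH / n_oil = (MeOH/32) / (oil/885) = (MeOH * 885) / (32 * oil)
= (130.22 * 885) / (32 * 301.54)
= 11.9433

11.9433


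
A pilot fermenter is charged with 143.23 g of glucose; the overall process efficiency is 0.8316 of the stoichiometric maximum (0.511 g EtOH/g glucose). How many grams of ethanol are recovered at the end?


Actual ethanol: m = 0.511 * 143.23 * 0.8316
m = 60.8652 g

60.8652 g


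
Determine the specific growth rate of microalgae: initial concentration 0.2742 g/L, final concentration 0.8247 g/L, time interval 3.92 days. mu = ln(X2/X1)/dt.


mu = ln(X2/X1) / dt
= ln(0.8247/0.2742) / 3.92
= 0.2809 per day

0.2809 per day


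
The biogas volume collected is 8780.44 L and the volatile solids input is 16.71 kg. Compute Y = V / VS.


Y = V / VS
= 8780.44 / 16.71
= 525.4602 L/kg VS

525.4602 L/kg VS


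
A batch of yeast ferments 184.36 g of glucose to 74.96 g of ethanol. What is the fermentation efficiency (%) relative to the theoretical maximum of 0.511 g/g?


Fermentation efficiency = (actual / (0.511 * glucose)) * 100
= (74.96 / (0.511 * 184.36)) * 100
= 79.5686%

79.5686%


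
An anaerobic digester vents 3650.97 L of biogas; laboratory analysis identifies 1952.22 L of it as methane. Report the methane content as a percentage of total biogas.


CH4% = V_CH4 / V_total * 100
= 1952.22 / 3650.97 * 100
= 53.4713%

53.4713%


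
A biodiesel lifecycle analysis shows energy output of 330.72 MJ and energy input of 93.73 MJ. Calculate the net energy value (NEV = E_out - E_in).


NEV = E_out - E_in
= 330.72 - 93.73
= 236.9900 MJ

236.9900 MJ


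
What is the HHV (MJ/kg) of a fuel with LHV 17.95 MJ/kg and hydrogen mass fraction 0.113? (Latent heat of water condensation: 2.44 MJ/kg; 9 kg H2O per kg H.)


HHV = LHV + H_frac * 9 * 2.44
= 17.95 + 0.113 * 9 * 2.44
= 20.4315 MJ/kg

20.4315 MJ/kg


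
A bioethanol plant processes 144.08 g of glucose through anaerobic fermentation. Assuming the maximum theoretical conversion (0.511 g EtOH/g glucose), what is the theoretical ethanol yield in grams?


Theoretical ethanol yield: m_EtOH = 0.511 * m_glucose
m_EtOH = 0.511 * 144.08 = 73.6249 g

73.6249 g


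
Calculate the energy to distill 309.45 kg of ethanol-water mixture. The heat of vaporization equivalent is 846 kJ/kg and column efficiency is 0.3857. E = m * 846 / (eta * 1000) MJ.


E = m * 846 / (eta * 1000)
= 309.45 * 846 / (0.3857 * 1000)
= 678.7521 MJ

678.7521 MJ


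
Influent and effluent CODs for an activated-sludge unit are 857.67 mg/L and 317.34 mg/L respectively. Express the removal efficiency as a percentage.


eta = (COD_in - COD_out) / COD_in * 100
= (857.67 - 317.34) / 857.67 * 100
= 62.9998%

62.9998%
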